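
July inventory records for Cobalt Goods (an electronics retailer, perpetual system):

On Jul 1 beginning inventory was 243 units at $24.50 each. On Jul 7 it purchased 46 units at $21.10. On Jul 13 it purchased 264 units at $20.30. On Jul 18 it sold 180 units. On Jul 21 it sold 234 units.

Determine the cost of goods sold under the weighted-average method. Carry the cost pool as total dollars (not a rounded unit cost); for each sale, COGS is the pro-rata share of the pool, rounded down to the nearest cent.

After Jul 1: 243 on hand, pool $5,953.50 (≈ $24.5000 each)
After Jul 7: 289 on hand, pool $6,924.10 (≈ $23.9588 each)
After Jul 13: 553 on hand, pool $12,283.30 (≈ $22.2121 each)
Jul 18, sell 180: 180/553 × $12,283.30 → $3,998.18
Jul 21, sell 234: 234/373 × $8,285.12 → $5,197.63
Total COGS = $3,998.18 + $5,197.63 = $9,195.81
Ending inventory (cost pool remaining) = $3,087.49
Check: goods available $12,283.30 = COGS $9,195.81 + ending $3,087.49

COGS = $9,195.81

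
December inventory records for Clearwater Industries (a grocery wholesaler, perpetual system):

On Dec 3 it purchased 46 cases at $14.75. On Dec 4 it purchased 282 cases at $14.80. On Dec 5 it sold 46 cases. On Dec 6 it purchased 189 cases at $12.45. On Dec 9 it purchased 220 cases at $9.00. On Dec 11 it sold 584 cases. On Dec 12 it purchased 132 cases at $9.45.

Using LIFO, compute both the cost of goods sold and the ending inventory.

Dec 5, 46 sold [LIFO — newest first]: 46 @ $14.80 = $680.80
Dec 11, 584 sold [LIFO — newest first]: 220 @ $9.00 + 189 @ $12.45 + 175 @ $14.80 = $6,923.05
Total COGS = $680.80 + $6,923.05 = $7,603.85
Ending inventory: 46 @ $14.75 + 61 @ $14.80 + 132 @ $9.45 = $2,828.70

COGS = $7,603.85; ending inventory = $2,828.70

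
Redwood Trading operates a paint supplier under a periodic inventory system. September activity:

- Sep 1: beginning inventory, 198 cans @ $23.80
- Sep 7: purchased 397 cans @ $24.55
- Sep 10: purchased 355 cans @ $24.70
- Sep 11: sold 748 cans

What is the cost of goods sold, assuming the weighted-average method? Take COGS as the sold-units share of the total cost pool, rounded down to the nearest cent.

COGS = $18,288.40

Sep 11, sell 748: 748/950 × $23,227.25 → $18,288.40
Ending inventory (cost pool remaining) = $4,938.85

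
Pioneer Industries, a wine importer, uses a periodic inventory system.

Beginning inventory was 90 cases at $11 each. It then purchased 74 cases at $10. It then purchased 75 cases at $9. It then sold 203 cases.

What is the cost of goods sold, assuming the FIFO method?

Sale 1 (203) [FIFO — oldest first]: 90 @ $11 + 74 @ $10 + 39 @ $9 = $2,081
Ending inventory: 36 @ $9 = $324

COGS = $2,081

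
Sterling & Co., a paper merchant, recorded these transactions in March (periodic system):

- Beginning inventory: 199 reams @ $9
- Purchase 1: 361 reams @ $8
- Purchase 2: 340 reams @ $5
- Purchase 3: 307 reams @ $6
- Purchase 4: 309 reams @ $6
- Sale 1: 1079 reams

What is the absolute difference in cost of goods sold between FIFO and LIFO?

$1,073

FIFO COGS: 199 @ $9 + 361 @ $8 + 340 @ $5 + 179 @ $6 = $7,453
LIFO COGS: 309 @ $6 + 307 @ $6 + 340 @ $5 + 123 @ $8 = $6,380
Difference = |$7,453 − $6,380| = $1,073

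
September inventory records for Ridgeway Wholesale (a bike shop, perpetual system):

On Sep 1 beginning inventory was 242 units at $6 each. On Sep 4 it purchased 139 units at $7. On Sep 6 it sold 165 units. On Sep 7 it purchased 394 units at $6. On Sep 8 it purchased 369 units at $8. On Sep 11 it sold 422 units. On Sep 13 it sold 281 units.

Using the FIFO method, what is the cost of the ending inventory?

Ending inventory = $2,208

Sep 6, 165 sold [FIFO — oldest first]: 165 @ $6 = $990
Sep 11, 422 sold [FIFO — oldest first]: 77 @ $6 + 139 @ $7 + 206 @ $6 = $2,671
Sep 13, 281 sold [FIFO — oldest first]: 188 @ $6 + 93 @ $8 = $1,872
Total COGS = $990 + $2,671 + $1,872 = $5,533
Ending inventory: 276 @ $8 = $2,208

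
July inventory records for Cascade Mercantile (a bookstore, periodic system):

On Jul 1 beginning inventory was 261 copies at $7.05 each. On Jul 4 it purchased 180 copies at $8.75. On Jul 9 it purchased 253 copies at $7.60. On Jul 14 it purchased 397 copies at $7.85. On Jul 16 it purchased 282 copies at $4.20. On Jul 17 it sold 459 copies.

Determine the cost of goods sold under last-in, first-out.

COGS = $2,573.85

Jul 17, 459 sold [LIFO — newest first]: 282 @ $4.20 + 177 @ $7.85 = $2,573.85
Ending inventory: 261 @ $7.05 + 180 @ $8.75 + 253 @ $7.60 + 220 @ $7.85 = $7,064.85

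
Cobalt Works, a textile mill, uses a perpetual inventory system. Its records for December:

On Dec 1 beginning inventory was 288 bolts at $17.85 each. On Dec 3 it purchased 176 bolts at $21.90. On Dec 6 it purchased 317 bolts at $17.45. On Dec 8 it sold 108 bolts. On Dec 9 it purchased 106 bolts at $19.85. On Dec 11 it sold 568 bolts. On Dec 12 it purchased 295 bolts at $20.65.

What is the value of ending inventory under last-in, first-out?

Dec 8, 108 sold [LIFO — newest first]: 108 @ $17.45 = $1,884.60
Dec 11, 568 sold [LIFO — newest first]: 106 @ $19.85 + 209 @ $17.45 + 176 @ $21.90 + 77 @ $17.85 = $10,980.00
Total COGS = $1,884.60 + $10,980.00 = $12,864.60
Ending inventory: 211 @ $17.85 + 295 @ $20.65 = $9,858.10

Ending inventory = $9,858.10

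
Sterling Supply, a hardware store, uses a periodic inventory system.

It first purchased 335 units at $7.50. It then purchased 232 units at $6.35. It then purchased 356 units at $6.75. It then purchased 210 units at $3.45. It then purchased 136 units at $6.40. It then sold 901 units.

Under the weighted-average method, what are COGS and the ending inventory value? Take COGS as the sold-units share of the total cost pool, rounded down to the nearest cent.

COGS = $5,668.41; ending inventory = $2,315.19

Sale 1, sell 901: 901/1269 × $7,983.60 → $5,668.41
Ending inventory (cost pool remaining) = $2,315.19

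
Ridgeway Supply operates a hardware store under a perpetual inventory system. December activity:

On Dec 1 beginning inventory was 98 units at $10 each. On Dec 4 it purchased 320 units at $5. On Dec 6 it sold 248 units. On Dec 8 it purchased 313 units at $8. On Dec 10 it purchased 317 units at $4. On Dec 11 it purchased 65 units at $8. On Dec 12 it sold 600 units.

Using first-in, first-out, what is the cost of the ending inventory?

Dec 6, 248 sold [FIFO — oldest first]: 98 @ $10 + 150 @ $5 = $1,730
Dec 12, 600 sold [FIFO — oldest first]: 170 @ $5 + 313 @ $8 + 117 @ $4 = $3,822
Total COGS = $1,730 + $3,822 = $5,552
Ending inventory: 200 @ $4 + 65 @ $8 = $1,320

Ending inventory = $1,320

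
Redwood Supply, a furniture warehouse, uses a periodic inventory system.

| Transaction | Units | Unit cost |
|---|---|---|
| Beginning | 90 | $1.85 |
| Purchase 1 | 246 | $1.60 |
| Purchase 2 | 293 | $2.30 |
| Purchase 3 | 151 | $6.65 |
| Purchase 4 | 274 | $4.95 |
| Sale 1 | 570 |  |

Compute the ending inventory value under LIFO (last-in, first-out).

Ending inventory = $900.50

Sale 1 (570) [LIFO — newest first]: 274 @ $4.95 + 151 @ $6.65 + 145 @ $2.30 = $2,693.95
Ending inventory: 90 @ $1.85 + 246 @ $1.60 + 148 @ $2.30 = $900.50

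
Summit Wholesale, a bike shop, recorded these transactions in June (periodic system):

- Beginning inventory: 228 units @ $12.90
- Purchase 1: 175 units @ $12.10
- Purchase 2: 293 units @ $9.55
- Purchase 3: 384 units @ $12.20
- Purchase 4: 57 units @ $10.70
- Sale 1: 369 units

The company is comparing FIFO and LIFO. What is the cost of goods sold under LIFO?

FIFO COGS: 228 @ $12.90 + 141 @ $12.10 = $4,647.30
LIFO COGS: 57 @ $10.70 + 312 @ $12.20 = $4,416.30

COGS = $4,416.30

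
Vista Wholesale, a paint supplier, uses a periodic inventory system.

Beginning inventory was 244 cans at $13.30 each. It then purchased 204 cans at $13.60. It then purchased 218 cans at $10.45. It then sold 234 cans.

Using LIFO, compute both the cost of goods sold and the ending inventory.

COGS = $2,495.70; ending inventory = $5,802.00

Sale 1 (234) [LIFO — newest first]: 218 @ $10.45 + 16 @ $13.60 = $2,495.70
Ending inventory: 244 @ $13.30 + 188 @ $13.60 = $5,802.00
Check: goods available $8,297.70 = COGS $2,495.70 + ending $5,802.00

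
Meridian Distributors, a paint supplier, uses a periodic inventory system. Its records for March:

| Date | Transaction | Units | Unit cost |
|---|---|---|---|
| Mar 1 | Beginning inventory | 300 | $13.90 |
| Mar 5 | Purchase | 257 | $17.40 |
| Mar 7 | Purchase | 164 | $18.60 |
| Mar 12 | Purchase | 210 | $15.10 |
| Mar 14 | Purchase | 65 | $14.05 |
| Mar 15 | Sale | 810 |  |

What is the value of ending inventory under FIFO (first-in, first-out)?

Mar 15, 810 sold [FIFO — oldest first]: 300 @ $13.90 + 257 @ $17.40 + 164 @ $18.60 + 89 @ $15.10 = $13,036.10
Ending inventory: 121 @ $15.10 + 65 @ $14.05 = $2,740.35

Ending inventory = $2,740.35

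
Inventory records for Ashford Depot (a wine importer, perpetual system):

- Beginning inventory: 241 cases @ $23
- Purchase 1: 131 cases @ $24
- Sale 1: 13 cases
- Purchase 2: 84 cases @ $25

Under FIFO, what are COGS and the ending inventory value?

COGS = $299; ending inventory = $10,488

Sale 1 (13) [FIFO — oldest first]: 13 @ $23 = $299
Ending inventory: 228 @ $23 + 131 @ $24 + 84 @ $25 = $10,488
Check: goods available $10,787 = COGS $299 + ending $10,488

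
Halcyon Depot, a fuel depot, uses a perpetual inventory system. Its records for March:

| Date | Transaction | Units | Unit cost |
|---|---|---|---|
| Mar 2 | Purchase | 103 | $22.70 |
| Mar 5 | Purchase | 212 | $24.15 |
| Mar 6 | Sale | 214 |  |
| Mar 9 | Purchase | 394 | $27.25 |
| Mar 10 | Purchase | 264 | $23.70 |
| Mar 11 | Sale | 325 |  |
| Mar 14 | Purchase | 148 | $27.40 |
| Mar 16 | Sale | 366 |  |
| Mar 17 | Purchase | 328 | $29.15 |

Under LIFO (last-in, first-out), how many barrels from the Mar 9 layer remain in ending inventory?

115

Mar 6, 214 sold [LIFO — newest first]: 212 @ $24.15 + 2 @ $22.70 = $5,165.20
Mar 11, 325 sold [LIFO — newest first]: 264 @ $23.70 + 61 @ $27.25 = $7,919.05
Mar 16, 366 sold [LIFO — newest first]: 148 @ $27.40 + 218 @ $27.25 = $9,995.70
Total COGS = $5,165.20 + $7,919.05 + $9,995.70 = $23,079.95
Ending inventory: 101 @ $22.70 + 115 @ $27.25 + 328 @ $29.15 = $14,987.65
Check: goods available $38,067.60 = COGS $23,079.95 + ending $14,987.65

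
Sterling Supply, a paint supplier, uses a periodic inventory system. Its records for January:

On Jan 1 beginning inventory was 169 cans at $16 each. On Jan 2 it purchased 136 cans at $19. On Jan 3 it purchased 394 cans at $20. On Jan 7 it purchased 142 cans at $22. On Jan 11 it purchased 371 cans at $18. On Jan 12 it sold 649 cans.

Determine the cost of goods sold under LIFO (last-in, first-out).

COGS = $12,522

Jan 12, 649 sold [LIFO — newest first]: 371 @ $18 + 142 @ $22 + 136 @ $20 = $12,522
Ending inventory: 169 @ $16 + 136 @ $19 + 258 @ $20 = $10,448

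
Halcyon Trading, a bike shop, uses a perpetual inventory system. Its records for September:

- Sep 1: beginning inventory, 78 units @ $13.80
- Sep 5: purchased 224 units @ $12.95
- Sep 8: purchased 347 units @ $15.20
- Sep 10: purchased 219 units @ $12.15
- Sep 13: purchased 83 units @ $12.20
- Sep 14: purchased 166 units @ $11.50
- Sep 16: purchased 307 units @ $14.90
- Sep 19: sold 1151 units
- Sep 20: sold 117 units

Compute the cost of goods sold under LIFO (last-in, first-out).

Sep 19, 1151 sold [LIFO — newest first]: 307 @ $14.90 + 166 @ $11.50 + 83 @ $12.20 + 219 @ $12.15 + 347 @ $15.20 + 29 @ $12.95 = $15,806.70
Sep 20, 117 sold [LIFO — newest first]: 117 @ $12.95 = $1,515.15
Total COGS = $15,806.70 + $1,515.15 = $17,321.85
Ending inventory: 78 @ $13.80 + 78 @ $12.95 = $2,086.50

COGS = $17,321.85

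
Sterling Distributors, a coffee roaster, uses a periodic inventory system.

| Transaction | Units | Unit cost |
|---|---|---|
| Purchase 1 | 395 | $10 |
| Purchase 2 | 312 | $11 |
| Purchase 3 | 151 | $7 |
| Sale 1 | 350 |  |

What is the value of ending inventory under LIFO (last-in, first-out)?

Sale 1 (350) [LIFO — newest first]: 151 @ $7 + 199 @ $11 = $3,246
Ending inventory: 395 @ $10 + 113 @ $11 = $5,193

Ending inventory = $5,193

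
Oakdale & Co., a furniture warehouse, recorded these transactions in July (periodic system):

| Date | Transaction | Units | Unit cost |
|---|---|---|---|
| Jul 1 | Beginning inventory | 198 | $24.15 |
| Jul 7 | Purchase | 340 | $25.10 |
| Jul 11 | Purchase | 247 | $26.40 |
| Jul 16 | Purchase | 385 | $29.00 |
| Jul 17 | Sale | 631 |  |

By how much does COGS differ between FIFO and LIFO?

$1,888.50

FIFO COGS: 198 @ $24.15 + 340 @ $25.10 + 93 @ $26.40 = $15,770.90
LIFO COGS: 385 @ $29.00 + 246 @ $26.40 = $17,659.40
Difference = |$15,770.90 − $17,659.40| = $1,888.50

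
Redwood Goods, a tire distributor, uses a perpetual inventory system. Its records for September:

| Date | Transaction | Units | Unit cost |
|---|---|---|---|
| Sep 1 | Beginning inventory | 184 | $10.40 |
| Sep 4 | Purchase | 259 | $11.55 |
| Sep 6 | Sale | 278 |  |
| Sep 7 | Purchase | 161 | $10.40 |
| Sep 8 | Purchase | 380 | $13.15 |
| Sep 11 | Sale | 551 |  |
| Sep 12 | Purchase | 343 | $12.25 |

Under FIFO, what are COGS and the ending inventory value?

COGS = $9,538.20; ending inventory = $6,240.00

Sep 6, 278 sold [FIFO — oldest first]: 184 @ $10.40 + 94 @ $11.55 = $2,999.30
Sep 11, 551 sold [FIFO — oldest first]: 165 @ $11.55 + 161 @ $10.40 + 225 @ $13.15 = $6,538.90
Total COGS = $2,999.30 + $6,538.90 = $9,538.20
Ending inventory: 155 @ $13.15 + 343 @ $12.25 = $6,240.00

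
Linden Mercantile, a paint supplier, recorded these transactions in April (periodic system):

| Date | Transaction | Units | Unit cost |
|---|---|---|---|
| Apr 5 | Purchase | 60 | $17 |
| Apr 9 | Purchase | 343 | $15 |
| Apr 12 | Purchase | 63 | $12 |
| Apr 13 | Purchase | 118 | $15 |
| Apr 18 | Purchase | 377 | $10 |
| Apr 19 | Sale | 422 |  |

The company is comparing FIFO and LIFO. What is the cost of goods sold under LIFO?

COGS = $4,445

FIFO COGS: 60 @ $17 + 343 @ $15 + 19 @ $12 = $6,393
LIFO COGS: 377 @ $10 + 45 @ $15 = $4,445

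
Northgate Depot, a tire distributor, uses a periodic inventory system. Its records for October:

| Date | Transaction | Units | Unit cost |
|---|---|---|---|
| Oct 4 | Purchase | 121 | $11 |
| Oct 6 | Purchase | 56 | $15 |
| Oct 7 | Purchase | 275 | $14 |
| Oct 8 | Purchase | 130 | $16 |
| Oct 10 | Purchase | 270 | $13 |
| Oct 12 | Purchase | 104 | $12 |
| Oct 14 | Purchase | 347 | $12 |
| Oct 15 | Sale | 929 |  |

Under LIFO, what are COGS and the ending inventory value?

Oct 15, 929 sold [LIFO — newest first]: 347 @ $12 + 104 @ $12 + 270 @ $13 + 130 @ $16 + 78 @ $14 = $12,094
Ending inventory: 121 @ $11 + 56 @ $15 + 197 @ $14 = $4,929

COGS = $12,094; ending inventory = $4,929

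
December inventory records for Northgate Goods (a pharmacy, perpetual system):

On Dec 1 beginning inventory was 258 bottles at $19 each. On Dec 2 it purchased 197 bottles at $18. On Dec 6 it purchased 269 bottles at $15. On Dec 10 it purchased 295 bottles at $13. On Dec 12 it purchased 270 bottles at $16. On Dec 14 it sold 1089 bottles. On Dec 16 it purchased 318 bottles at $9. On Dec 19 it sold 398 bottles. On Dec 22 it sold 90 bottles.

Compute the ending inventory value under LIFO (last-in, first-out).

Dec 14, 1089 sold [LIFO — newest first]: 270 @ $16 + 295 @ $13 + 269 @ $15 + 197 @ $18 + 58 @ $19 = $16,838
Dec 19, 398 sold [LIFO — newest first]: 318 @ $9 + 80 @ $19 = $4,382
Dec 22, 90 sold [LIFO — newest first]: 90 @ $19 = $1,710
Total COGS = $16,838 + $4,382 + $1,710 = $22,930
Ending inventory: 30 @ $19 = $570

Ending inventory = $570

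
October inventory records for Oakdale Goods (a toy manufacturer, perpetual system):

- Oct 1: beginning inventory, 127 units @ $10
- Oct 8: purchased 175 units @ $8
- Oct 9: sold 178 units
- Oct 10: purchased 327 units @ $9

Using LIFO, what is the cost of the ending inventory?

Ending inventory = $4,183

Oct 9, 178 sold [LIFO — newest first]: 175 @ $8 + 3 @ $10 = $1,430
Ending inventory: 124 @ $10 + 327 @ $9 = $4,183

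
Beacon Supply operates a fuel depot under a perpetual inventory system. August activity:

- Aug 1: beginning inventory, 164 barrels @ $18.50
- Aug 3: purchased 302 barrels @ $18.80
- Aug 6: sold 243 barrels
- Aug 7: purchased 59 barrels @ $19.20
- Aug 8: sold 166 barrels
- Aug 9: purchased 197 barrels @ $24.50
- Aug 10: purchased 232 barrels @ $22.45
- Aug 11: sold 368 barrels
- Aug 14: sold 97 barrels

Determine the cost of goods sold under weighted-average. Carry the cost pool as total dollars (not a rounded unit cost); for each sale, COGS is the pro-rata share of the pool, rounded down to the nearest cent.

COGS = $18,086.16

After Aug 1: 164 on hand, pool $3,034.00 (≈ $18.5000 each)
After Aug 3: 466 on hand, pool $8,711.60 (≈ $18.6944 each)
Aug 6, sell 243: 243/466 × $8,711.60 → $4,542.74
After Aug 7: 282 on hand, pool $5,301.66 (≈ $18.8002 each)
Aug 8, sell 166: 166/282 × $5,301.66 → $3,120.83
After Aug 9: 313 on hand, pool $7,007.33 (≈ $22.3876 each)
After Aug 10: 545 on hand, pool $12,215.73 (≈ $22.4142 each)
Aug 11, sell 368: 368/545 × $12,215.73 → $8,248.41
Aug 14, sell 97: 97/177 × $3,967.32 → $2,174.18
Total COGS = $4,542.74 + $3,120.83 + $8,248.41 + $2,174.18 = $18,086.16
Ending inventory (cost pool remaining) = $1,793.14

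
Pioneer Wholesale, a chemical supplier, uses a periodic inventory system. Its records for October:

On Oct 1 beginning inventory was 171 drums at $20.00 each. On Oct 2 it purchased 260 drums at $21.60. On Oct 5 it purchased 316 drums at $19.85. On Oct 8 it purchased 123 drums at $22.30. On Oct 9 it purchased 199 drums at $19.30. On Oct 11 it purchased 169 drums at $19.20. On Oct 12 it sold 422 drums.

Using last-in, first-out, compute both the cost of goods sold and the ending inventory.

Oct 12, 422 sold [LIFO — newest first]: 169 @ $19.20 + 199 @ $19.30 + 54 @ $22.30 = $8,289.70
Ending inventory: 171 @ $20.00 + 260 @ $21.60 + 316 @ $19.85 + 69 @ $22.30 = $16,847.30

COGS = $8,289.70; ending inventory = $16,847.30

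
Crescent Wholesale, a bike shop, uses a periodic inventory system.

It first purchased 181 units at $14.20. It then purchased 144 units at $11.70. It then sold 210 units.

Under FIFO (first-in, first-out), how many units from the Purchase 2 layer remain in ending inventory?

Sale 1 (210) [FIFO — oldest first]: 181 @ $14.20 + 29 @ $11.70 = $2,909.50
Ending inventory: 115 @ $11.70 = $1,345.50
Check: goods available $4,255.00 = COGS $2,909.50 + ending $1,345.50

115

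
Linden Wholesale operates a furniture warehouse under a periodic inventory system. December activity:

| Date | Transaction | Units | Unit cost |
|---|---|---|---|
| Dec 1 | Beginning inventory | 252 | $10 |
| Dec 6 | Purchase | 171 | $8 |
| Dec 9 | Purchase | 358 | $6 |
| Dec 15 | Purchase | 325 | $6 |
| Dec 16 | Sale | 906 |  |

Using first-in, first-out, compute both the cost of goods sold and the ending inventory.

Dec 16, 906 sold [FIFO — oldest first]: 252 @ $10 + 171 @ $8 + 358 @ $6 + 125 @ $6 = $6,786
Ending inventory: 200 @ $6 = $1,200

COGS = $6,786; ending inventory = $1,200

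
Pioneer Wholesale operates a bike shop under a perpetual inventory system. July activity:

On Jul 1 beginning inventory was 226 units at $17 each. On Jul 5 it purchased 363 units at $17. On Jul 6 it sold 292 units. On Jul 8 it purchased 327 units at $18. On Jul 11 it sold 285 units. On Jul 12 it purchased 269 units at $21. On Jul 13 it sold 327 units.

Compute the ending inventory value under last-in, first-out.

Jul 6, 292 sold [LIFO — newest first]: 292 @ $17 = $4,964
Jul 11, 285 sold [LIFO — newest first]: 285 @ $18 = $5,130
Jul 13, 327 sold [LIFO — newest first]: 269 @ $21 + 42 @ $18 + 16 @ $17 = $6,677
Total COGS = $4,964 + $5,130 + $6,677 = $16,771
Ending inventory: 226 @ $17 + 55 @ $17 = $4,777

Ending inventory = $4,777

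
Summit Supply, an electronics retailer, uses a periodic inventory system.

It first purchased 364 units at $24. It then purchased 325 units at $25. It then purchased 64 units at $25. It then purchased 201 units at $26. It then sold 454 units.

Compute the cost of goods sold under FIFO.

COGS = $10,986

Sale 1 (454) [FIFO — oldest first]: 364 @ $24 + 90 @ $25 = $10,986
Ending inventory: 235 @ $25 + 64 @ $25 + 201 @ $26 = $12,701
Check: goods available $23,687 = COGS $10,986 + ending $12,701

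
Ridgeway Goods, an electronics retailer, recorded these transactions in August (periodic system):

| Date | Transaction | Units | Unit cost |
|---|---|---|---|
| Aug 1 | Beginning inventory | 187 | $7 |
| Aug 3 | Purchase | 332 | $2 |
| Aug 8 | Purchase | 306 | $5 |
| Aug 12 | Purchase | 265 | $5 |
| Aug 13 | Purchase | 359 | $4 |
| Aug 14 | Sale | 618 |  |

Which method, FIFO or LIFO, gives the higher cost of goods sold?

LIFO

FIFO COGS: 187 @ $7 + 332 @ $2 + 99 @ $5 = $2,468
LIFO COGS: 359 @ $4 + 259 @ $5 = $2,731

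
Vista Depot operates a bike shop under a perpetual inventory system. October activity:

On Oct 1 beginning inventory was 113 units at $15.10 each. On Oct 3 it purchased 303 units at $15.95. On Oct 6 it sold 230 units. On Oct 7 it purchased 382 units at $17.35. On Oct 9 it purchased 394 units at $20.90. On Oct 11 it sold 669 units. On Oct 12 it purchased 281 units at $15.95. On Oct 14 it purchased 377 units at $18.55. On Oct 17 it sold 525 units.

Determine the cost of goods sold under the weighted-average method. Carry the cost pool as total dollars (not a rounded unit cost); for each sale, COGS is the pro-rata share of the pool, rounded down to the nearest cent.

COGS = $25,309.77

After Oct 1: 113 on hand, pool $1,706.30 (≈ $15.1000 each)
After Oct 3: 416 on hand, pool $6,539.15 (≈ $15.7191 each)
Oct 6, sell 230: 230/416 × $6,539.15 → $3,615.39
After Oct 7: 568 on hand, pool $9,551.46 (≈ $16.8160 each)
After Oct 9: 962 on hand, pool $17,786.06 (≈ $18.4886 each)
Oct 11, sell 669: 669/962 × $17,786.06 → $12,368.89
After Oct 12: 574 on hand, pool $9,899.12 (≈ $17.2459 each)
After Oct 14: 951 on hand, pool $16,892.47 (≈ $17.7628 each)
Oct 17, sell 525: 525/951 × $16,892.47 → $9,325.49
Total COGS = $3,615.39 + $12,368.89 + $9,325.49 = $25,309.77
Ending inventory (cost pool remaining) = $7,566.98
Check: goods available $32,876.75 = COGS $25,309.77 + ending $7,566.98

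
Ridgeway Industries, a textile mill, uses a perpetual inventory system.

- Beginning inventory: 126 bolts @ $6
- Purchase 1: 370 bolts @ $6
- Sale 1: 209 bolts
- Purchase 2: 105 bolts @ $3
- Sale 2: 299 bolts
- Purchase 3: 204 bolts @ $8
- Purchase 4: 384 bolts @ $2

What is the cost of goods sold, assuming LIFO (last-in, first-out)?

Sale 1 (209) [LIFO — newest first]: 209 @ $6 = $1,254
Sale 2 (299) [LIFO — newest first]: 105 @ $3 + 161 @ $6 + 33 @ $6 = $1,479
Total COGS = $1,254 + $1,479 = $2,733
Ending inventory: 93 @ $6 + 204 @ $8 + 384 @ $2 = $2,958

COGS = $2,733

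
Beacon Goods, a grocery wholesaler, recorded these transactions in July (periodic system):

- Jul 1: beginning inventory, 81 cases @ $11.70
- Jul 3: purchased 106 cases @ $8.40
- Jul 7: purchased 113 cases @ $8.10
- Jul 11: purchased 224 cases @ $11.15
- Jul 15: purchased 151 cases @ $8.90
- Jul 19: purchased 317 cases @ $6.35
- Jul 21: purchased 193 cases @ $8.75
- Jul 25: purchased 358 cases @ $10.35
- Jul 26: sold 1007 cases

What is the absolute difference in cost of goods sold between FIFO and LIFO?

FIFO COGS: 81 @ $11.70 + 106 @ $8.40 + 113 @ $8.10 + 224 @ $11.15 + 151 @ $8.90 + 317 @ $6.35 + 15 @ $8.75 = $8,739.10
LIFO COGS: 358 @ $10.35 + 193 @ $8.75 + 317 @ $6.35 + 139 @ $8.90 = $8,644.10
Difference = |$8,739.10 − $8,644.10| = $95.00

$95.00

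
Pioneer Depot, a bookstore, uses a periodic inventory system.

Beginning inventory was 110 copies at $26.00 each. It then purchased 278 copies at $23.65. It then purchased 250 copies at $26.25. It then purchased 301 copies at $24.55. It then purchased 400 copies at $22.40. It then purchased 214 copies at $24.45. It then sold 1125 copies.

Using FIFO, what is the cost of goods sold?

Sale 1 (1125) [FIFO — oldest first]: 110 @ $26.00 + 278 @ $23.65 + 250 @ $26.25 + 301 @ $24.55 + 186 @ $22.40 = $27,553.15
Ending inventory: 214 @ $22.40 + 214 @ $24.45 = $10,025.90

COGS = $27,553.15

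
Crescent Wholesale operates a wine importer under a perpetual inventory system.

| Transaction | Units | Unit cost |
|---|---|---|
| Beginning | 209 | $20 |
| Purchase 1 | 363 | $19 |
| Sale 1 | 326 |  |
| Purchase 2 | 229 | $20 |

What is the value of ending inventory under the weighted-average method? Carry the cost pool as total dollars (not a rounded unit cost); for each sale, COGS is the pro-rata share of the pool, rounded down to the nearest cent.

After Beginning: 209 on hand, pool $4,180.00 (≈ $20.0000 each)
After Purchase 1: 572 on hand, pool $11,077.00 (≈ $19.3654 each)
Sale 1, sell 326: 326/572 × $11,077.00 → $6,313.11
After Purchase 2: 475 on hand, pool $9,343.89 (≈ $19.6713 each)
Ending inventory (cost pool remaining) = $9,343.89
Check: goods available $15,657.00 = COGS $6,313.11 + ending $9,343.89

Ending inventory = $9,343.89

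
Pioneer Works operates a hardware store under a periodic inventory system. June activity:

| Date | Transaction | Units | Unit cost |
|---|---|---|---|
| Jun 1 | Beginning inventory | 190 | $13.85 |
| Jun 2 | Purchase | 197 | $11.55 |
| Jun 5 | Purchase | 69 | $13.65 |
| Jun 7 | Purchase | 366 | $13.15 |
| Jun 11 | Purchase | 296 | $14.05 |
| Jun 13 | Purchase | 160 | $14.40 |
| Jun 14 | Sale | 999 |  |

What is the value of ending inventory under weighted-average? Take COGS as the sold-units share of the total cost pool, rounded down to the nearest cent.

Jun 14, sell 999: 999/1278 × $17,124.40 → $13,385.97
Ending inventory (cost pool remaining) = $3,738.43
Check: goods available $17,124.40 = COGS $13,385.97 + ending $3,738.43

Ending inventory = $3,738.43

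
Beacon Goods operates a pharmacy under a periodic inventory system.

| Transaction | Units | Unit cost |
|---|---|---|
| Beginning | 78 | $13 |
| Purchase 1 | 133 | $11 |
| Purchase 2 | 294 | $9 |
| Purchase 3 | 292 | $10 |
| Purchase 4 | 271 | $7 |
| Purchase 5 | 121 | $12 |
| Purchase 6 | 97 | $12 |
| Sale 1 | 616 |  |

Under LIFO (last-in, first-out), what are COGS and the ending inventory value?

COGS = $5,783; ending inventory = $6,773

Sale 1 (616) [LIFO — newest first]: 97 @ $12 + 121 @ $12 + 271 @ $7 + 127 @ $10 = $5,783
Ending inventory: 78 @ $13 + 133 @ $11 + 294 @ $9 + 165 @ $10 = $6,773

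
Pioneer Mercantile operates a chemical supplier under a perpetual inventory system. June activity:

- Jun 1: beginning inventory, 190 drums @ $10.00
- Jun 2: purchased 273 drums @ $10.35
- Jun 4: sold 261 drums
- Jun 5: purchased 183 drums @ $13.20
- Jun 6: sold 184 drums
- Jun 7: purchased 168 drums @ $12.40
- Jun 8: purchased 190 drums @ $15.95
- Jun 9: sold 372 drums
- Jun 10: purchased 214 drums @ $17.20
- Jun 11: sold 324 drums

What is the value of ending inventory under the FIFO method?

Ending inventory = $1,324.40

Jun 4, 261 sold [FIFO — oldest first]: 190 @ $10.00 + 71 @ $10.35 = $2,634.85
Jun 6, 184 sold [FIFO — oldest first]: 184 @ $10.35 = $1,904.40
Jun 9, 372 sold [FIFO — oldest first]: 18 @ $10.35 + 183 @ $13.20 + 168 @ $12.40 + 3 @ $15.95 = $4,732.95
Jun 11, 324 sold [FIFO — oldest first]: 187 @ $15.95 + 137 @ $17.20 = $5,339.05
Total COGS = $2,634.85 + $1,904.40 + $4,732.95 + $5,339.05 = $14,611.25
Ending inventory: 77 @ $17.20 = $1,324.40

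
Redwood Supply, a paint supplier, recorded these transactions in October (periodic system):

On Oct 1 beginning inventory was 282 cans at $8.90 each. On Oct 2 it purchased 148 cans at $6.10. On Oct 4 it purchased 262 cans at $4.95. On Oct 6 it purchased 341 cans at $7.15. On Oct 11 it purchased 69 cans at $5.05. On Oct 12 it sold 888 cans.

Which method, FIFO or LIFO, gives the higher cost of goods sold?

FIFO COGS: 282 @ $8.90 + 148 @ $6.10 + 262 @ $4.95 + 196 @ $7.15 = $6,110.90
LIFO COGS: 69 @ $5.05 + 341 @ $7.15 + 262 @ $4.95 + 148 @ $6.10 + 68 @ $8.90 = $5,591.50

FIFO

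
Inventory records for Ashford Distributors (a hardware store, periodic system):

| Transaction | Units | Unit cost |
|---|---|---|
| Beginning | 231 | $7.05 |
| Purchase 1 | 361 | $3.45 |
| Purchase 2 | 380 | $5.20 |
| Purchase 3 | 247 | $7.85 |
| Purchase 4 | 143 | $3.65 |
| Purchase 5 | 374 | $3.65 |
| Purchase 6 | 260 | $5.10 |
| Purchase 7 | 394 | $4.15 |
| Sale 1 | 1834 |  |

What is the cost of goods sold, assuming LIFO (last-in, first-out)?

Sale 1 (1834) [LIFO — newest first]: 394 @ $4.15 + 260 @ $5.10 + 374 @ $3.65 + 143 @ $3.65 + 247 @ $7.85 + 380 @ $5.20 + 36 @ $3.45 = $8,887.30
Ending inventory: 231 @ $7.05 + 325 @ $3.45 = $2,749.80
Check: goods available $11,637.10 = COGS $8,887.30 + ending $2,749.80

COGS = $8,887.30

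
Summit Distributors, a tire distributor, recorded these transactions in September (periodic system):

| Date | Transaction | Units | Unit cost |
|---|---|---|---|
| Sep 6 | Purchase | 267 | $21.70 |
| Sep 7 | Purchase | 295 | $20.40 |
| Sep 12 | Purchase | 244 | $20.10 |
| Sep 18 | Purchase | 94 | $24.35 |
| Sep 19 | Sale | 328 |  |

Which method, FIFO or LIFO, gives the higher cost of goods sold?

FIFO COGS: 267 @ $21.70 + 61 @ $20.40 = $7,038.30
LIFO COGS: 94 @ $24.35 + 234 @ $20.10 = $6,992.30

FIFO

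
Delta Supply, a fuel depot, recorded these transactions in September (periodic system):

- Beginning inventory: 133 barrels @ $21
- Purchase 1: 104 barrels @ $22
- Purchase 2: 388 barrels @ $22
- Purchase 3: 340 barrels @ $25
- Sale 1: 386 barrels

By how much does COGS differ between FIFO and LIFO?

FIFO COGS: 133 @ $21 + 104 @ $22 + 149 @ $22 = $8,359
LIFO COGS: 340 @ $25 + 46 @ $22 = $9,512
Difference = |$8,359 − $9,512| = $1,153

$1,153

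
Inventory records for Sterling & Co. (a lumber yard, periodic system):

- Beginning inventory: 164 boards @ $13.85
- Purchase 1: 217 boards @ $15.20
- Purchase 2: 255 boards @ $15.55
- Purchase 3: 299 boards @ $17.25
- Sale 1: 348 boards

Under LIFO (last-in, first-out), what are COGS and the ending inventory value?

Sale 1 (348) [LIFO — newest first]: 299 @ $17.25 + 49 @ $15.55 = $5,919.70
Ending inventory: 164 @ $13.85 + 217 @ $15.20 + 206 @ $15.55 = $8,773.10
Check: goods available $14,692.80 = COGS $5,919.70 + ending $8,773.10

COGS = $5,919.70; ending inventory = $8,773.10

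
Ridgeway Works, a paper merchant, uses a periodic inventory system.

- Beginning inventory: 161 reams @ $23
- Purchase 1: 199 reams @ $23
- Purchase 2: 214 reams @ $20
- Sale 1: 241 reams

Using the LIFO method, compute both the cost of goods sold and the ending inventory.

Sale 1 (241) [LIFO — newest first]: 214 @ $20 + 27 @ $23 = $4,901
Ending inventory: 161 @ $23 + 172 @ $23 = $7,659
Check: goods available $12,560 = COGS $4,901 + ending $7,659

COGS = $4,901; ending inventory = $7,659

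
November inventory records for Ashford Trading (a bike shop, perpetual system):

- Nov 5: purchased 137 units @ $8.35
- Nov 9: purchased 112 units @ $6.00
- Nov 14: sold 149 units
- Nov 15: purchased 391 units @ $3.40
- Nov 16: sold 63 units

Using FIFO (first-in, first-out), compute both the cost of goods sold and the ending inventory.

Nov 14, 149 sold [FIFO — oldest first]: 137 @ $8.35 + 12 @ $6.00 = $1,215.95
Nov 16, 63 sold [FIFO — oldest first]: 63 @ $6.00 = $378.00
Total COGS = $1,215.95 + $378.00 = $1,593.95
Ending inventory: 37 @ $6.00 + 391 @ $3.40 = $1,551.40
Check: goods available $3,145.35 = COGS $1,593.95 + ending $1,551.40

COGS = $1,593.95; ending inventory = $1,551.40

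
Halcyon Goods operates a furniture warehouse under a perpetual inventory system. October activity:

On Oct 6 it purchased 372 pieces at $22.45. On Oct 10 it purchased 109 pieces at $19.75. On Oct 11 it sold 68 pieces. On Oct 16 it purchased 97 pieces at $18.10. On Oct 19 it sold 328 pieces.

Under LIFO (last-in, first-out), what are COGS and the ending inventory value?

COGS = $8,173.95; ending inventory = $4,085.90

Oct 11, 68 sold [LIFO — newest first]: 68 @ $19.75 = $1,343.00
Oct 19, 328 sold [LIFO — newest first]: 97 @ $18.10 + 41 @ $19.75 + 190 @ $22.45 = $6,830.95
Total COGS = $1,343.00 + $6,830.95 = $8,173.95
Ending inventory: 182 @ $22.45 = $4,085.90
Check: goods available $12,259.85 = COGS $8,173.95 + ending $4,085.90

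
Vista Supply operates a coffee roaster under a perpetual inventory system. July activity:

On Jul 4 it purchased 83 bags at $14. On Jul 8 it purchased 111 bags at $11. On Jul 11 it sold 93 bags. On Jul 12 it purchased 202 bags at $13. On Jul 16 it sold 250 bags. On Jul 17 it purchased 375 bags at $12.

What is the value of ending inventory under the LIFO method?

Jul 11, 93 sold [LIFO — newest first]: 93 @ $11 = $1,023
Jul 16, 250 sold [LIFO — newest first]: 202 @ $13 + 18 @ $11 + 30 @ $14 = $3,244
Total COGS = $1,023 + $3,244 = $4,267
Ending inventory: 53 @ $14 + 375 @ $12 = $5,242

Ending inventory = $5,242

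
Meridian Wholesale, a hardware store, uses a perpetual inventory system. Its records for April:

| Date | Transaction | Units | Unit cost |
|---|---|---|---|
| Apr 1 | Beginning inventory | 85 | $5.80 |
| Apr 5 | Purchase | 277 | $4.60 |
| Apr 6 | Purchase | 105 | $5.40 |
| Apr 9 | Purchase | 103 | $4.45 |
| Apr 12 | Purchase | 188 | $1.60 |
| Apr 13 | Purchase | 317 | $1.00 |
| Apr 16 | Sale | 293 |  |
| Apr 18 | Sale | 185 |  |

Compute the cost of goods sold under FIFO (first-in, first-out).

COGS = $2,383.15

Apr 16, 293 sold [FIFO — oldest first]: 85 @ $5.80 + 208 @ $4.60 = $1,449.80
Apr 18, 185 sold [FIFO — oldest first]: 69 @ $4.60 + 105 @ $5.40 + 11 @ $4.45 = $933.35
Total COGS = $1,449.80 + $933.35 = $2,383.15
Ending inventory: 92 @ $4.45 + 188 @ $1.60 + 317 @ $1.00 = $1,027.20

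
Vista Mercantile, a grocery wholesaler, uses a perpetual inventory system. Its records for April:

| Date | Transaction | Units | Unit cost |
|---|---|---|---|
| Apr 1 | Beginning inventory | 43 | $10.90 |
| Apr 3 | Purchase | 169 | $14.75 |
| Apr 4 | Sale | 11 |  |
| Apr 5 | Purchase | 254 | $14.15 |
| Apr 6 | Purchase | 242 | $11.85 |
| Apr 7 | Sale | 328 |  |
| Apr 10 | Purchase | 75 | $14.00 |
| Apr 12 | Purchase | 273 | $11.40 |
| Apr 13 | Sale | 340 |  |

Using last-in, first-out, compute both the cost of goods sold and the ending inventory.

Apr 4, 11 sold [LIFO — newest first]: 11 @ $14.75 = $162.25
Apr 7, 328 sold [LIFO — newest first]: 242 @ $11.85 + 86 @ $14.15 = $4,084.60
Apr 13, 340 sold [LIFO — newest first]: 273 @ $11.40 + 67 @ $14.00 = $4,050.20
Total COGS = $162.25 + $4,084.60 + $4,050.20 = $8,297.05
Ending inventory: 43 @ $10.90 + 158 @ $14.75 + 168 @ $14.15 + 8 @ $14.00 = $5,288.40

COGS = $8,297.05; ending inventory = $5,288.40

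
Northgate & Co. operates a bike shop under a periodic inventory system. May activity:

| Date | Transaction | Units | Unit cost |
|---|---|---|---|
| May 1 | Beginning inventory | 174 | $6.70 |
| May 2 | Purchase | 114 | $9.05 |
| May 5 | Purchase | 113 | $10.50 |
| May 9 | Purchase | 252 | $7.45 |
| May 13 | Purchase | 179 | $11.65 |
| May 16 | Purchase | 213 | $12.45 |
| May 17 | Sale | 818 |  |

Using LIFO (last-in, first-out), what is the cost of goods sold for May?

COGS = $8,353.15

May 17, 818 sold [LIFO — newest first]: 213 @ $12.45 + 179 @ $11.65 + 252 @ $7.45 + 113 @ $10.50 + 61 @ $9.05 = $8,353.15
Ending inventory: 174 @ $6.70 + 53 @ $9.05 = $1,645.45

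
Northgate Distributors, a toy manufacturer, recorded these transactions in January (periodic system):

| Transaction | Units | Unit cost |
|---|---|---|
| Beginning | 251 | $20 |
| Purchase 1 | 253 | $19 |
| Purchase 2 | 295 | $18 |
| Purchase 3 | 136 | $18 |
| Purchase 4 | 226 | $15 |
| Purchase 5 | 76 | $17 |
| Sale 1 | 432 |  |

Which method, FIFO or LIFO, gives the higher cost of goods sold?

FIFO

FIFO COGS: 251 @ $20 + 181 @ $19 = $8,459
LIFO COGS: 76 @ $17 + 226 @ $15 + 130 @ $18 = $7,022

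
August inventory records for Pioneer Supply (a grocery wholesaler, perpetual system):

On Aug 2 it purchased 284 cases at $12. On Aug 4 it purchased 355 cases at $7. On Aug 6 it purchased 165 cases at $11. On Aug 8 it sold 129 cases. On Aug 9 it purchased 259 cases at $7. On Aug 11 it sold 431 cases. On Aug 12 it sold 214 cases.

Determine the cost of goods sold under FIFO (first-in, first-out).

COGS = $7,378

Aug 8, 129 sold [FIFO — oldest first]: 129 @ $12 = $1,548
Aug 11, 431 sold [FIFO — oldest first]: 155 @ $12 + 276 @ $7 = $3,792
Aug 12, 214 sold [FIFO — oldest first]: 79 @ $7 + 135 @ $11 = $2,038
Total COGS = $1,548 + $3,792 + $2,038 = $7,378
Ending inventory: 30 @ $11 + 259 @ $7 = $2,143
Check: goods available $9,521 = COGS $7,378 + ending $2,143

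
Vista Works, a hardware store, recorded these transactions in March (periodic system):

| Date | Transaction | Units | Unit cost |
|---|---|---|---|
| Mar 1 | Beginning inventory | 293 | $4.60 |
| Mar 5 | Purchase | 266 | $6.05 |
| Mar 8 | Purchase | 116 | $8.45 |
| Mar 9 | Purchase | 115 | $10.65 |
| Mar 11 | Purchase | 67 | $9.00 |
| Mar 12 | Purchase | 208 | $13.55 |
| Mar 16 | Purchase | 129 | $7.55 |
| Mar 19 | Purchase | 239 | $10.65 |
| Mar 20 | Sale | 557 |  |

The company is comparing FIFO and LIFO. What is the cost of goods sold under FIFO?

FIFO COGS: 293 @ $4.60 + 264 @ $6.05 = $2,945.00
LIFO COGS: 239 @ $10.65 + 129 @ $7.55 + 189 @ $13.55 = $6,080.25

COGS = $2,945.00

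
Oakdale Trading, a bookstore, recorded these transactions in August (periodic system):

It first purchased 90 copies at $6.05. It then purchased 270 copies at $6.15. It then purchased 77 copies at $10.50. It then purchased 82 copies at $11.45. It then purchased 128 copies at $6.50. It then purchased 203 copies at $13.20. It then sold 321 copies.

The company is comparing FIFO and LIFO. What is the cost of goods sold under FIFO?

FIFO COGS: 90 @ $6.05 + 231 @ $6.15 = $1,965.15
LIFO COGS: 203 @ $13.20 + 118 @ $6.50 = $3,446.60

COGS = $1,965.15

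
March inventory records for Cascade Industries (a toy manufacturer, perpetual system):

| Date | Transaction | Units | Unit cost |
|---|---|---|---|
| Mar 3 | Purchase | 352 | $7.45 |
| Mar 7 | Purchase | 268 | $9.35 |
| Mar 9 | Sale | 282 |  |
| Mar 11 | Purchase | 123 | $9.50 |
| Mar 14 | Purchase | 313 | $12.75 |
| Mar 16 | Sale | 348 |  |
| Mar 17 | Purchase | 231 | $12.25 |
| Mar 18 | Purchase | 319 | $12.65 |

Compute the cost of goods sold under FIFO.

COGS = $5,223.20

Mar 9, 282 sold [FIFO — oldest first]: 282 @ $7.45 = $2,100.90
Mar 16, 348 sold [FIFO — oldest first]: 70 @ $7.45 + 268 @ $9.35 + 10 @ $9.50 = $3,122.30
Total COGS = $2,100.90 + $3,122.30 = $5,223.20
Ending inventory: 113 @ $9.50 + 313 @ $12.75 + 231 @ $12.25 + 319 @ $12.65 = $11,929.35
Check: goods available $17,152.55 = COGS $5,223.20 + ending $11,929.35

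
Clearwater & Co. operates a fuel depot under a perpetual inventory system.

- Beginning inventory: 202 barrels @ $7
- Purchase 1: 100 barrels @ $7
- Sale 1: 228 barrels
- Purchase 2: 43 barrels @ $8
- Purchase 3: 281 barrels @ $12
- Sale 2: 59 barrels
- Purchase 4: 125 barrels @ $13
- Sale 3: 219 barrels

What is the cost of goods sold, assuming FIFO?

Sale 1 (228) [FIFO — oldest first]: 202 @ $7 + 26 @ $7 = $1,596
Sale 2 (59) [FIFO — oldest first]: 59 @ $7 = $413
Sale 3 (219) [FIFO — oldest first]: 15 @ $7 + 43 @ $8 + 161 @ $12 = $2,381
Total COGS = $1,596 + $413 + $2,381 = $4,390
Ending inventory: 120 @ $12 + 125 @ $13 = $3,065
Check: goods available $7,455 = COGS $4,390 + ending $3,065

COGS = $4,390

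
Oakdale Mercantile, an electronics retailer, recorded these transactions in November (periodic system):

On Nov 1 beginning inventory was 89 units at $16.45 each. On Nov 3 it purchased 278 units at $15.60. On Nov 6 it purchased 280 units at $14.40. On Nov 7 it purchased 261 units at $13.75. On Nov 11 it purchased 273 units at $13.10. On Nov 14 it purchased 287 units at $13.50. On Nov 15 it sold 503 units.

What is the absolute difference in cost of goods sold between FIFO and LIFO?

$1,055.15

FIFO COGS: 89 @ $16.45 + 278 @ $15.60 + 136 @ $14.40 = $7,759.25
LIFO COGS: 287 @ $13.50 + 216 @ $13.10 = $6,704.10
Difference = |$7,759.25 − $6,704.10| = $1,055.15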